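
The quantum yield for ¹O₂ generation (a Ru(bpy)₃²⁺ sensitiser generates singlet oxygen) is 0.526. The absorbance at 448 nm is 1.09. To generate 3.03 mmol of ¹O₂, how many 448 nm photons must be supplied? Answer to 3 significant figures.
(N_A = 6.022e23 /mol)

3.78e21 photons

Product: 3.03 mmol = 0.00303 mol.
Photons that must be absorbed: 0.00303 / 0.526 = 0.005760 mol.
Fraction absorbed: 1 − 10^(−1.09) = 0.9187.
Incident photons needed: 0.005760 / 0.9187 = 0.006270 mol.
Photon count: 0.006270 × 6.022e23 = 3.78e21.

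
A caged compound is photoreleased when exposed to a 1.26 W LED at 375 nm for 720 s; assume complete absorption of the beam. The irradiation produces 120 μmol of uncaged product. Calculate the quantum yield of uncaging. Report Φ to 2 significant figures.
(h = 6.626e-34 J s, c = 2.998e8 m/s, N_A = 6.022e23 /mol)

Φ = 0.042

Product: 120 μmol = 1.20e-4 mol.
Photon energy at 375 nm: hc/λ = (6.626e-34)(2.998e8)/(375e-9) = 5.297e-19 J.
Energy delivered: (1.26 W)(720 s) = 907.2 J.
Photons incident: 907.2 / 5.297e-19 = 1.713e21, i.e. 1.713e21/6.022e23 = 0.002845 mol.
Φ = 1.20e-4 mol / 0.002845 mol photons = 0.042.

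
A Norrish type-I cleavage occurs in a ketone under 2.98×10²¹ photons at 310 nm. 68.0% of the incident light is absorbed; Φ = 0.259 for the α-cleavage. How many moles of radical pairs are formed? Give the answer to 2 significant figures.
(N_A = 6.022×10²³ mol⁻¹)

8.7×10⁻⁴ mol

Moles of photons: 2.98×10²¹ / 6.022×10²³ = 0.004949 mol.
Photons absorbed: 0.680 × 0.004949 = 0.003365 mol.
Product: Φ × n_abs = 0.259 × 0.003365 = 8.715×10⁻⁴ mol.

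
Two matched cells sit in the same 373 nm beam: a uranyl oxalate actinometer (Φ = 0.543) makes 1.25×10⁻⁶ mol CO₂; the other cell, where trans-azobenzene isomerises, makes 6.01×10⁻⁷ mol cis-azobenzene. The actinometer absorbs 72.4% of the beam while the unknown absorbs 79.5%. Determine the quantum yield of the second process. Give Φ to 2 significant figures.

Φ = 0.24

Photons absorbed by the actinometer: 1.25×10⁻⁶ / 0.543 = 2.302×10⁻⁶ mol.
Incident flux: 2.302×10⁻⁶ / 0.724 = 3.180×10⁻⁶ einstein.
Absorbed by unknown: 0.795 × 3.180×10⁻⁶ = 2.528×10⁻⁶ mol.
Φ(unknown) = 6.01×10⁻⁷ / 2.528×10⁻⁶ = 0.24.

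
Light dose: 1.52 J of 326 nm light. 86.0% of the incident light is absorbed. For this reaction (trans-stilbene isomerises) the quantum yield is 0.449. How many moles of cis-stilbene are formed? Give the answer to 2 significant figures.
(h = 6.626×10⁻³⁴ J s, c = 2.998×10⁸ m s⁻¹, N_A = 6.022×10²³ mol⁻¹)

1.6×10⁻⁶ mol

Photon energy at 326 nm: hc/λ = (6.626×10⁻³⁴)(2.998×10⁸)/(326×10⁻⁹) = 6.093×10⁻¹⁹ J.
Photons incident: 1.52 / 6.093×10⁻¹⁹ = 2.495×10¹⁸, i.e. 2.495×10¹⁸/6.022×10²³ = 4.143×10⁻⁶ mol.
Photons absorbed: 0.860 × 4.143×10⁻⁶ = 3.563×10⁻⁶ mol.
Product: Φ × n_abs = 0.449 × 3.563×10⁻⁶ = 1.600×10⁻⁶ mol.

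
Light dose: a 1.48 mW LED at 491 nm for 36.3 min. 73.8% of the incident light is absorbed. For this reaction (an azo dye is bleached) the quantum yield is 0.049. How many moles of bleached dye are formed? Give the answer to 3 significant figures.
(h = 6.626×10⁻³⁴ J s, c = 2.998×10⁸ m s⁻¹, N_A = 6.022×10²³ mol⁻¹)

Photon energy at 491 nm: hc/λ = (6.626×10⁻³⁴)(2.998×10⁸)/(491×10⁻⁹) = 4.046×10⁻¹⁹ J.
Energy delivered: (1.48 mW)(2178 s) = 3.223 J.
Photons incident: 3.223 / 4.046×10⁻¹⁹ = 7.966×10¹⁸, i.e. 7.966×10¹⁸/6.022×10²³ = 1.323×10⁻⁵ mol.
Photons absorbed: 0.738 × 1.323×10⁻⁵ = 9.764×10⁻⁶ mol.
Product: Φ × n_abs = 0.049 × 9.764×10⁻⁶ = 4.784×10⁻⁷ mol.

4.78×10⁻⁷ mol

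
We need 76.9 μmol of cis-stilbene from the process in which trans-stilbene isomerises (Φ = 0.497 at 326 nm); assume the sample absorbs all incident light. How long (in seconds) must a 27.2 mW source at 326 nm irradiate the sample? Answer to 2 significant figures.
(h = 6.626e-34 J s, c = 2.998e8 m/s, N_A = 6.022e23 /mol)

Product: 76.9 μmol = 7.69e-5 mol.
Photons that must be absorbed: 7.69e-5 / 0.497 = 1.547e-4 mol.
Photon energy: hc/λ = 6.093e-19 J; per mole, 3.669e5 J mol⁻¹.
Energy required: 1.547e-4 × 3.669e5 = 56.76 J.
Time: 56.76 J / 0.0272 W = 2100 s.

t ≈ 2100 s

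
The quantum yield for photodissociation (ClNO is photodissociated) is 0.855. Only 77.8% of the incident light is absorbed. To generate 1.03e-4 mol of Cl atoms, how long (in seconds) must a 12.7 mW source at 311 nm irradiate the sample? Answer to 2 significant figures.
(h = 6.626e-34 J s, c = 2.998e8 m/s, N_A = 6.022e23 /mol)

Photons that must be absorbed: 1.03e-4 / 0.855 = 1.205e-4 mol.
Incident photons needed: 1.205e-4 / 0.778 = 1.549e-4 mol.
Photon energy: hc/λ = 6.387e-19 J; per mole, 3.846e5 J mol⁻¹.
Energy required: 1.549e-4 × 3.846e5 = 59.57 J.
Time: 59.57 J / 0.0127 W = 4700 s.

t ≈ 4700 s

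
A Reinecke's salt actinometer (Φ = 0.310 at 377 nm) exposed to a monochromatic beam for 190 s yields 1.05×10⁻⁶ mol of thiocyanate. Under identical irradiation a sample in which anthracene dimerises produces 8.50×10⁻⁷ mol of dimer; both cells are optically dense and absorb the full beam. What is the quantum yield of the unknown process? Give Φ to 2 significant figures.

Φ = 0.25

Photons absorbed by the actinometer: 1.05×10⁻⁶ / 0.310 = 3.387×10⁻⁶ mol.
Φ(unknown) = 8.50×10⁻⁷ / 3.387×10⁻⁶ = 0.25.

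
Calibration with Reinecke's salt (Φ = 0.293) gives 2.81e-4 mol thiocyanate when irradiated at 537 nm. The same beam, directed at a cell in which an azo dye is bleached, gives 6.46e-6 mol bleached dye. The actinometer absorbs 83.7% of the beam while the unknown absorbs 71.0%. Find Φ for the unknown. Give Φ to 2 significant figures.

Φ = 0.0079

Photons absorbed by the actinometer: 2.81e-4 / 0.293 = 9.590e-4 mol.
Incident flux: 9.590e-4 / 0.837 = 0.001146 einstein.
Absorbed by unknown: 0.710 × 0.001146 = 8.137e-4 mol.
Φ(unknown) = 6.46e-6 / 8.137e-4 = 0.0079.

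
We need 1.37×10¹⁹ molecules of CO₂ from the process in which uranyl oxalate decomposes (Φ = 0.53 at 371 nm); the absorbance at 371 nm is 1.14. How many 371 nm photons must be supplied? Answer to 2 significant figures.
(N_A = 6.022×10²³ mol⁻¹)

Product: 1.37×10¹⁹ / 6.022×10²³ = 2.275×10⁻⁵ mol.
Photons that must be absorbed: 2.275×10⁻⁵ / 0.53 = 4.292×10⁻⁵ mol.
Fraction absorbed: 1 − 10^(−1.14) = 0.9276.
Incident photons needed: 4.292×10⁻⁵ / 0.9276 = 4.627×10⁻⁵ mol.
Photon count: 4.627×10⁻⁵ × 6.022×10²³ = 2.8×10¹⁹.

2.8×10¹⁹ photons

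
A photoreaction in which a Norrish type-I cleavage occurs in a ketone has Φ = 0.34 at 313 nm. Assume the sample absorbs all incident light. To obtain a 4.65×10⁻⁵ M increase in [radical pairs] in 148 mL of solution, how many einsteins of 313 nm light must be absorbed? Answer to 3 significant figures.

Product: (4.65×10⁻⁵ M)(0.148 L) = 6.882×10⁻⁶ mol.
Photons that must be absorbed: 6.882×10⁻⁶ / 0.34 = 2.024×10⁻⁵ mol.

2.02×10⁻⁵ einstein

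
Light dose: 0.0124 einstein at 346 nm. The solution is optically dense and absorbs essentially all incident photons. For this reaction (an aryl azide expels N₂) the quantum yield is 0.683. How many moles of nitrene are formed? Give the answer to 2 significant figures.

Product: Φ × n_abs = 0.683 × 0.0124 = 0.008469 mol.

0.0085 mol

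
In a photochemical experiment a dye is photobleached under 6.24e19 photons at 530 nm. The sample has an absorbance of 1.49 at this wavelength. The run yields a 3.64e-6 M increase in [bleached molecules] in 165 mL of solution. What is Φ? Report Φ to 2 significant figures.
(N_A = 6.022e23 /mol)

Φ = 0.0060

Product: (3.64e-6 M)(0.165 L) = 6.006e-7 mol.
Moles of photons: 6.24e19 / 6.022e23 = 1.036e-4 mol.
Fraction absorbed: 1 − 10^(−1.49) = 0.9676.
Photons absorbed: 0.9676 × 1.036e-4 = 1.002e-4 mol.
Φ = 6.006e-7 mol / 1.002e-4 mol photons = 0.0060.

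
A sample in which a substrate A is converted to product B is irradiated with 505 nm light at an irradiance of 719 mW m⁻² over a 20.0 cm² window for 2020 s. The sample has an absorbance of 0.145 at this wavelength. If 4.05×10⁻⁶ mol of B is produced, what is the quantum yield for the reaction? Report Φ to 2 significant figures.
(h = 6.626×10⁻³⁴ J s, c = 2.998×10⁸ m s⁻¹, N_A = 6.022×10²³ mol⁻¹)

Φ = 1.2

Photon energy at 505 nm: hc/λ = (6.626×10⁻³⁴)(2.998×10⁸)/(505×10⁻⁹) = 3.934×10⁻¹⁹ J.
Energy delivered: (719 mW m⁻²)(20.0×10⁻⁴ m²)(2020 s) = 2.905 J.
Photons incident: 2.905 / 3.934×10⁻¹⁹ = 7.384×10¹⁸, i.e. 7.384×10¹⁸/6.022×10²³ = 1.226×10⁻⁵ mol.
Fraction absorbed: 1 − 10^(−0.145) = 0.2839.
Photons absorbed: 0.2839 × 1.226×10⁻⁵ = 3.481×10⁻⁶ mol.
Φ = 4.05×10⁻⁶ mol / 3.481×10⁻⁶ mol photons = 1.2.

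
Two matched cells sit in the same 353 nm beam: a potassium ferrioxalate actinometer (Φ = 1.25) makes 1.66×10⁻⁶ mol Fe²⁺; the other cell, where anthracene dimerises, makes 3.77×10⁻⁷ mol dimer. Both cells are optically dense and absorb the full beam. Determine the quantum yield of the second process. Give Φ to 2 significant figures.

Φ = 0.28

Photons absorbed by the actinometer: 1.66×10⁻⁶ / 1.25 = 1.328×10⁻⁶ mol.
Φ(unknown) = 3.77×10⁻⁷ / 1.328×10⁻⁶ = 0.28.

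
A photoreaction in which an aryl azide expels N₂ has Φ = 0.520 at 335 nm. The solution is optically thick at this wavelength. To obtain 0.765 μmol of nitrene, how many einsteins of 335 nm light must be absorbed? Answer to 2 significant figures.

1.5×10⁻⁶ einstein

Product: 0.765 μmol = 7.65×10⁻⁷ mol.
Photons that must be absorbed: 7.65×10⁻⁷ / 0.520 = 1.471×10⁻⁶ mol.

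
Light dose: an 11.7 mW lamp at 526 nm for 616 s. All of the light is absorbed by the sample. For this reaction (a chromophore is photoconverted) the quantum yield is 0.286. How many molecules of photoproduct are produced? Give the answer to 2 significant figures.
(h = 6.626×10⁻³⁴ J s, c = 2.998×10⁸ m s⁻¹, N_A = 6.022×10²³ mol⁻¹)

Photon energy at 526 nm: hc/λ = (6.626×10⁻³⁴)(2.998×10⁸)/(526×10⁻⁹) = 3.777×10⁻¹⁹ J.
Energy delivered: (11.7 mW)(616 s) = 7.207 J.
Photons incident: 7.207 / 3.777×10⁻¹⁹ = 1.908×10¹⁹, i.e. 1.908×10¹⁹/6.022×10²³ = 3.168×10⁻⁵ mol.
Product: Φ × n_abs = 0.286 × 3.168×10⁻⁵ = 9.060×10⁻⁶ mol.
As a count: 9.060×10⁻⁶ × 6.022×10²³ = 5.5×10¹⁸.

5.5×10¹⁸ molecules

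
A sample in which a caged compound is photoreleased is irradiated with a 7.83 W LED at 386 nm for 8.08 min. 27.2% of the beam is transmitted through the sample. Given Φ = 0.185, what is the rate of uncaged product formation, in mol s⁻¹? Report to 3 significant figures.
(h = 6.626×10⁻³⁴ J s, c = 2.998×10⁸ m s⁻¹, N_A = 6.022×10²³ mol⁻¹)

3.40×10⁻⁶ mol s⁻¹

Photon energy at 386 nm: hc/λ = (6.626×10⁻³⁴)(2.998×10⁸)/(386×10⁻⁹) = 5.146×10⁻¹⁹ J.
Energy delivered: (7.83 W)(484.8 s) = 3796 J.
Photons incident: 3796 / 5.146×10⁻¹⁹ = 7.377×10²¹, i.e. 7.377×10²¹/6.022×10²³ = 0.01225 mol.
Fraction absorbed: 1 − 27.2/100 = 0.7280.
Photons absorbed: 0.7280 × 0.01225 = 0.008918 mol.
Product formed: 0.185 × 0.008918 = 0.001650 mol.
Rate: 0.001650 / 484.8 s = 3.40×10⁻⁶ mol s⁻¹.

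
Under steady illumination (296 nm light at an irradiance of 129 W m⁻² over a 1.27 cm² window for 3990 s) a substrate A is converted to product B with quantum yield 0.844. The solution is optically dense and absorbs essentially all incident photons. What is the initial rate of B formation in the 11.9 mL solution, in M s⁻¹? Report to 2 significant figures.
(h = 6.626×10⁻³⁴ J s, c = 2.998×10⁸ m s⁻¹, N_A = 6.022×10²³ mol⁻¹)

2.9×10⁻⁶ M s⁻¹

Photon energy at 296 nm: hc/λ = (6.626×10⁻³⁴)(2.998×10⁸)/(296×10⁻⁹) = 6.711×10⁻¹⁹ J.
Energy delivered: (129 W m⁻²)(1.27×10⁻⁴ m²)(3990 s) = 65.37 J.
Photons incident: 65.37 / 6.711×10⁻¹⁹ = 9.741×10¹⁹, i.e. 9.741×10¹⁹/6.022×10²³ = 1.618×10⁻⁴ mol.
Product formed: 0.844 × 1.618×10⁻⁴ = 1.366×10⁻⁴ mol.
Rate: 1.366×10⁻⁴ mol / (3990 s × 0.0119 L) = 2.9×10⁻⁶ M s⁻¹.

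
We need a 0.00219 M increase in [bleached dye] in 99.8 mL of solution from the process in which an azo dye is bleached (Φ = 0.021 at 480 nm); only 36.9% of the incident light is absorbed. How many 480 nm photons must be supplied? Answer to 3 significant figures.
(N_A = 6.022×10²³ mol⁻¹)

Product: (0.00219 M)(0.0998 L) = 2.186×10⁻⁴ mol.
Photons that must be absorbed: 2.186×10⁻⁴ / 0.021 = 0.01041 mol.
Incident photons needed: 0.01041 / 0.369 = 0.02821 mol.
Photon count: 0.02821 × 6.022×10²³ = 1.70×10²².

1.70×10²² photons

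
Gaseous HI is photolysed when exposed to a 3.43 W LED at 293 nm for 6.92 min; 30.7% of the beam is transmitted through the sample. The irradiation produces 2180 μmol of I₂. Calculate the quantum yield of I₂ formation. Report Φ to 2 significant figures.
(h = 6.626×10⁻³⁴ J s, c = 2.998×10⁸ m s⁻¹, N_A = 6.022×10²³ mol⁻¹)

Φ = 0.90

Product: 2180 μmol = 0.00218 mol.
Photon energy at 293 nm: hc/λ = (6.626×10⁻³⁴)(2.998×10⁸)/(293×10⁻⁹) = 6.780×10⁻¹⁹ J.
Energy delivered: (3.43 W)(415.2 s) = 1424 J.
Photons incident: 1424 / 6.780×10⁻¹⁹ = 2.100×10²¹, i.e. 2.100×10²¹/6.022×10²³ = 0.003487 mol.
Fraction absorbed: 1 − 30.7/100 = 0.6930.
Photons absorbed: 0.6930 × 0.003487 = 0.002416 mol.
Φ = 0.00218 mol / 0.002416 mol photons = 0.90.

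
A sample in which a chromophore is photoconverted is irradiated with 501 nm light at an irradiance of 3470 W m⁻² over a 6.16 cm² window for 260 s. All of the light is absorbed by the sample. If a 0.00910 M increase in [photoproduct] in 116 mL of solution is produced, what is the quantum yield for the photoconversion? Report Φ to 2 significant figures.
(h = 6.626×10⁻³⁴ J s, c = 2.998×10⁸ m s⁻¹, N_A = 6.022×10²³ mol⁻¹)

Product: (0.00910 M)(0.116 L) = 0.001056 mol.
Photon energy at 501 nm: hc/λ = (6.626×10⁻³⁴)(2.998×10⁸)/(501×10⁻⁹) = 3.965×10⁻¹⁹ J.
Energy delivered: (3470 W m⁻²)(6.16×10⁻⁴ m²)(260 s) = 555.8 J.
Photons incident: 555.8 / 3.965×10⁻¹⁹ = 1.402×10²¹, i.e. 1.402×10²¹/6.022×10²³ = 0.002328 mol.
Φ = 0.001056 mol / 0.002328 mol photons = 0.45.

Φ = 0.45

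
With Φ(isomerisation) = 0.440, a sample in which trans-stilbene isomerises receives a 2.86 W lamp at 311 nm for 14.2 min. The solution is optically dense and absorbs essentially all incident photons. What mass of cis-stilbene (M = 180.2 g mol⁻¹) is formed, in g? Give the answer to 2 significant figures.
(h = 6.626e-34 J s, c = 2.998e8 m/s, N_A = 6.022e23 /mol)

0.50 g

Photon energy at 311 nm: hc/λ = (6.626e-34)(2.998e8)/(311e-9) = 6.387e-19 J.
Energy delivered: (2.86 W)(852 s) = 2437 J.
Photons incident: 2437 / 6.387e-19 = 3.816e21, i.e. 3.816e21/6.022e23 = 0.006337 mol.
Product: Φ × n_abs = 0.440 × 0.006337 = 0.002788 mol.
Mass: 0.002788 × 180.2 = 0.5024 g = 0.50 g.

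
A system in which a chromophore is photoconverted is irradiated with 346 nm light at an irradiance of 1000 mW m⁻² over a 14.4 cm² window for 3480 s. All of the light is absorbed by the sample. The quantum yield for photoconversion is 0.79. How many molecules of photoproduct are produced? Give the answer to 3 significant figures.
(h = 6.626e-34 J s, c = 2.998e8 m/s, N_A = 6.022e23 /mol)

6.90e18 molecules

Photon energy at 346 nm: hc/λ = (6.626e-34)(2.998e8)/(346e-9) = 5.741e-19 J.
Energy delivered: (1000 mW m⁻²)(14.4e-4 m²)(3480 s) = 5.011 J.
Photons incident: 5.011 / 5.741e-19 = 8.728e18, i.e. 8.728e18/6.022e23 = 1.449e-5 mol.
Product: Φ × n_abs = 0.79 × 1.449e-5 = 1.145e-5 mol.
As a count: 1.145e-5 × 6.022e23 = 6.90e18.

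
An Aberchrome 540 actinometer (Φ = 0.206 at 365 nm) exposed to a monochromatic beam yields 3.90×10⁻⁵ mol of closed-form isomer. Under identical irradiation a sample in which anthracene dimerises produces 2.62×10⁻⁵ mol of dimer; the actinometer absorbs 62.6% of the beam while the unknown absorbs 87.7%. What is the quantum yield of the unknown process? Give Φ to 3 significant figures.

Photons absorbed by the actinometer: 3.90×10⁻⁵ / 0.206 = 1.893×10⁻⁴ mol.
Incident flux: 1.893×10⁻⁴ / 0.626 = 3.024×10⁻⁴ einstein.
Absorbed by unknown: 0.877 × 3.024×10⁻⁴ = 2.652×10⁻⁴ mol.
Φ(unknown) = 2.62×10⁻⁵ / 2.652×10⁻⁴ = 0.0988.

Φ = 0.0988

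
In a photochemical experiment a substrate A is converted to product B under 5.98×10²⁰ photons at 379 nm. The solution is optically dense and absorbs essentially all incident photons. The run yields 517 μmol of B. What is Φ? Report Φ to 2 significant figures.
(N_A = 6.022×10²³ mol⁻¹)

Φ = 0.52

Product: 517 μmol = 5.17×10⁻⁴ mol.
Moles of photons: 5.98×10²⁰ / 6.022×10²³ = 9.930×10⁻⁴ mol.
Φ = 5.17×10⁻⁴ mol / 9.930×10⁻⁴ mol photons = 0.52.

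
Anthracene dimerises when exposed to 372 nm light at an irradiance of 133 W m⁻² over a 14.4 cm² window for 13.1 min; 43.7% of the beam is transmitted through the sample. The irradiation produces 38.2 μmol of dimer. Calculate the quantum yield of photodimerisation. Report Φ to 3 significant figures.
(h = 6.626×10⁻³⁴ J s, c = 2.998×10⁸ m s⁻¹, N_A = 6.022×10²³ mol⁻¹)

Product: 38.2 μmol = 3.82×10⁻⁵ mol.
Photon energy at 372 nm: hc/λ = (6.626×10⁻³⁴)(2.998×10⁸)/(372×10⁻⁹) = 5.340×10⁻¹⁹ J.
Energy delivered: (133 W m⁻²)(14.4×10⁻⁴ m²)(786 s) = 150.5 J.
Photons incident: 150.5 / 5.340×10⁻¹⁹ = 2.818×10²⁰, i.e. 2.818×10²⁰/6.022×10²³ = 4.680×10⁻⁴ mol.
Fraction absorbed: 1 − 43.7/100 = 0.5630.
Photons absorbed: 0.5630 × 4.680×10⁻⁴ = 2.635×10⁻⁴ mol.
Φ = 3.82×10⁻⁵ mol / 2.635×10⁻⁴ mol photons = 0.145.

Φ = 0.145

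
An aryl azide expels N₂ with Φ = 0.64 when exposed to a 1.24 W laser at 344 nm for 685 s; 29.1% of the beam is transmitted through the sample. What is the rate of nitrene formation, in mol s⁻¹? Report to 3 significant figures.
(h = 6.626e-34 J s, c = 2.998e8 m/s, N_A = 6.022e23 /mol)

Photon energy at 344 nm: hc/λ = (6.626e-34)(2.998e8)/(344e-9) = 5.775e-19 J.
Energy delivered: (1.24 W)(685 s) = 849.4 J.
Photons incident: 849.4 / 5.775e-19 = 1.471e21, i.e. 1.471e21/6.022e23 = 0.002443 mol.
Fraction absorbed: 1 − 29.1/100 = 0.7090.
Photons absorbed: 0.7090 × 0.002443 = 0.001732 mol.
Product formed: 0.64 × 0.001732 = 0.001108 mol.
Rate: 0.001108 / 685 s = 1.62e-6 mol s⁻¹.

1.62e-6 mol s⁻¹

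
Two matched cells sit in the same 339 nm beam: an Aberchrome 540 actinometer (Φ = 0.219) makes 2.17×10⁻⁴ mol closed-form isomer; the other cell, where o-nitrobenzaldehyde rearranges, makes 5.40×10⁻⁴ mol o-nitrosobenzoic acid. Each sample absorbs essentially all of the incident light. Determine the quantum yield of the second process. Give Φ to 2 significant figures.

Photons absorbed by the actinometer: 2.17×10⁻⁴ / 0.219 = 9.909×10⁻⁴ mol.
Φ(unknown) = 5.40×10⁻⁴ / 9.909×10⁻⁴ = 0.54.

Φ = 0.54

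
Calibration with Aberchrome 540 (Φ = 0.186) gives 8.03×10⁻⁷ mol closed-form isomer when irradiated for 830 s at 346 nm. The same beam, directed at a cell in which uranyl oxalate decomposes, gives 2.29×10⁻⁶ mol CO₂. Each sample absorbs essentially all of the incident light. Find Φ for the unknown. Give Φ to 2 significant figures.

Φ = 0.53

Photons absorbed by the actinometer: 8.03×10⁻⁷ / 0.186 = 4.317×10⁻⁶ mol.
Φ(unknown) = 2.29×10⁻⁶ / 4.317×10⁻⁶ = 0.53.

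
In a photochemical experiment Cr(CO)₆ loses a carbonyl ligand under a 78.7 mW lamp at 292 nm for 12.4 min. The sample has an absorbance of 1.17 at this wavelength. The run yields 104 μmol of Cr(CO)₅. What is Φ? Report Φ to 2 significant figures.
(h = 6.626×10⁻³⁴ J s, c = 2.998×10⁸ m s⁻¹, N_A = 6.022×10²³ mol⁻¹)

Product: 104 μmol = 1.04×10⁻⁴ mol.
Photon energy at 292 nm: hc/λ = (6.626×10⁻³⁴)(2.998×10⁸)/(292×10⁻⁹) = 6.803×10⁻¹⁹ J.
Energy delivered: (78.7 mW)(744 s) = 58.55 J.
Photons incident: 58.55 / 6.803×10⁻¹⁹ = 8.606×10¹⁹, i.e. 8.606×10¹⁹/6.022×10²³ = 1.429×10⁻⁴ mol.
Fraction absorbed: 1 − 10^(−1.17) = 0.9324.
Photons absorbed: 0.9324 × 1.429×10⁻⁴ = 1.332×10⁻⁴ mol.
Φ = 1.04×10⁻⁴ mol / 1.332×10⁻⁴ mol photons = 0.78.

Φ = 0.78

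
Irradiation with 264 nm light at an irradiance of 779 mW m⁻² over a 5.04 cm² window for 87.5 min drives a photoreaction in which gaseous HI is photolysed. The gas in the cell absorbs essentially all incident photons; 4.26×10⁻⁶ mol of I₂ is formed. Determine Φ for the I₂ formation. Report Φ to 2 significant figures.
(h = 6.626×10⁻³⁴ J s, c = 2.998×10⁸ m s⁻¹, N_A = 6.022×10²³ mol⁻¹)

Photon energy at 264 nm: hc/λ = (6.626×10⁻³⁴)(2.998×10⁸)/(264×10⁻⁹) = 7.525×10⁻¹⁹ J.
Energy delivered: (779 mW m⁻²)(5.04×10⁻⁴ m²)(5250 s) = 2.061 J.
Photons incident: 2.061 / 7.525×10⁻¹⁹ = 2.739×10¹⁸, i.e. 2.739×10¹⁸/6.022×10²³ = 4.548×10⁻⁶ mol.
Φ = 4.26×10⁻⁶ mol / 4.548×10⁻⁶ mol photons = 0.94.

Φ = 0.94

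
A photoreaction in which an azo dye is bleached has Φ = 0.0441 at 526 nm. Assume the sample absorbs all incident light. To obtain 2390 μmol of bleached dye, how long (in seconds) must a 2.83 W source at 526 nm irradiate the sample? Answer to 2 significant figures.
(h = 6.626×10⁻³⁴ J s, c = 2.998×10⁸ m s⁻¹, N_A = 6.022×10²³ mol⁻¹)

Product: 2390 μmol = 0.00239 mol.
Photons that must be absorbed: 0.00239 / 0.0441 = 0.05420 mol.
Photon energy: hc/λ = 3.777×10⁻¹⁹ J; per mole, 2.275×10⁵ J mol⁻¹.
Energy required: 0.05420 × 2.275×10⁵ = 1.233×10⁴ J.
Time: 1.233×10⁴ J / 2.83 W = 4400 s.

t ≈ 4400 s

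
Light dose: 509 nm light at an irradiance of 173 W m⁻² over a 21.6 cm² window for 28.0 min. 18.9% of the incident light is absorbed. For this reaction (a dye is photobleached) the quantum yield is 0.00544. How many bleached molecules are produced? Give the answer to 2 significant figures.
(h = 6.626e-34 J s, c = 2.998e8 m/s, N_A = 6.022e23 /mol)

Photon energy at 509 nm: hc/λ = (6.626e-34)(2.998e8)/(509e-9) = 3.903e-19 J.
Energy delivered: (173 W m⁻²)(21.6e-4 m²)(1680 s) = 627.8 J.
Photons incident: 627.8 / 3.903e-19 = 1.609e21, i.e. 1.609e21/6.022e23 = 0.002672 mol.
Photons absorbed: 0.189 × 0.002672 = 5.050e-4 mol.
Product: Φ × n_abs = 0.00544 × 5.050e-4 = 2.747e-6 mol.
As a count: 2.747e-6 × 6.022e23 = 1.7e18.

1.7e18 bleached molecules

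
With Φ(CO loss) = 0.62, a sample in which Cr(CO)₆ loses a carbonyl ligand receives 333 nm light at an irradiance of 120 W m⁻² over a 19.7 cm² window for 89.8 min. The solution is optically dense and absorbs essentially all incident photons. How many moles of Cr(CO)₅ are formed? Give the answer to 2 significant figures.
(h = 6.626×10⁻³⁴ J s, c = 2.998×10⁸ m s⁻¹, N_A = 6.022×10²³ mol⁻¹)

0.0022 mol

Photon energy at 333 nm: hc/λ = (6.626×10⁻³⁴)(2.998×10⁸)/(333×10⁻⁹) = 5.965×10⁻¹⁹ J.
Energy delivered: (120 W m⁻²)(19.7×10⁻⁴ m²)(5388 s) = 1274 J.
Photons incident: 1274 / 5.965×10⁻¹⁹ = 2.136×10²¹, i.e. 2.136×10²¹/6.022×10²³ = 0.003547 mol.
Product: Φ × n_abs = 0.62 × 0.003547 = 0.002199 mol.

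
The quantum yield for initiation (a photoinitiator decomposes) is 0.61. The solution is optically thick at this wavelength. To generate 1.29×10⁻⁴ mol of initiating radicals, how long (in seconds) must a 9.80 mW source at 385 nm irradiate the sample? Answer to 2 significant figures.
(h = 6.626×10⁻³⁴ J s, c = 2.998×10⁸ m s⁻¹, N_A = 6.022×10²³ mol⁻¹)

Photons that must be absorbed: 1.29×10⁻⁴ / 0.61 = 2.115×10⁻⁴ mol.
Photon energy: hc/λ = 5.160×10⁻¹⁹ J; per mole, 3.107×10⁵ J mol⁻¹.
Energy required: 2.115×10⁻⁴ × 3.107×10⁵ = 65.71 J.
Time: 65.71 J / 0.0098 W = 6700 s.

t ≈ 6700 s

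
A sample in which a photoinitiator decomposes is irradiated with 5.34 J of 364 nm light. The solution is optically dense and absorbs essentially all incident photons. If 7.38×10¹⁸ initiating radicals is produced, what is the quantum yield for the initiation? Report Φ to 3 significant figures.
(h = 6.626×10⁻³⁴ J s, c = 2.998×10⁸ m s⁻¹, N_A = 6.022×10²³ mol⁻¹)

Product: 7.38×10¹⁸ / 6.022×10²³ = 1.226×10⁻⁵ mol.
Photon energy at 364 nm: hc/λ = (6.626×10⁻³⁴)(2.998×10⁸)/(364×10⁻⁹) = 5.457×10⁻¹⁹ J.
Photons incident: 5.34 / 5.457×10⁻¹⁹ = 9.786×10¹⁸, i.e. 9.786×10¹⁸/6.022×10²³ = 1.625×10⁻⁵ mol.
Φ = 1.226×10⁻⁵ mol / 1.625×10⁻⁵ mol photons = 0.754.

Φ = 0.754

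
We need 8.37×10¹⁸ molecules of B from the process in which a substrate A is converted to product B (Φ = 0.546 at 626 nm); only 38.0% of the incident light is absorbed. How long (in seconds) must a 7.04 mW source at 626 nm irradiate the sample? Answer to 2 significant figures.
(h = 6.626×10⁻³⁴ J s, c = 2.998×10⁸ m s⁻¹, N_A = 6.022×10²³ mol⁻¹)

t ≈ 1800 s

Product: 8.37×10¹⁸ / 6.022×10²³ = 1.390×10⁻⁵ mol.
Photons that must be absorbed: 1.390×10⁻⁵ / 0.546 = 2.546×10⁻⁵ mol.
Incident photons needed: 2.546×10⁻⁵ / 0.380 = 6.700×10⁻⁵ mol.
Photon energy: hc/λ = 3.173×10⁻¹⁹ J; per mole, 1.911×10⁵ J mol⁻¹.
Energy required: 6.700×10⁻⁵ × 1.911×10⁵ = 12.80 J.
Time: 12.80 J / 0.00704 W = 1800 s.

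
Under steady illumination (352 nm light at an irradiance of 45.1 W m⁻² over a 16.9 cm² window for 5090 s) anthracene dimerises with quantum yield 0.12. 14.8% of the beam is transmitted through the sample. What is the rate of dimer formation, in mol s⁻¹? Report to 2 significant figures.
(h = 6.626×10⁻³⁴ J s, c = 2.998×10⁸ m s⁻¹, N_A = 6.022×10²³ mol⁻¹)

2.3×10⁻⁸ mol s⁻¹

Photon energy at 352 nm: hc/λ = (6.626×10⁻³⁴)(2.998×10⁸)/(352×10⁻⁹) = 5.643×10⁻¹⁹ J.
Energy delivered: (45.1 W m⁻²)(16.9×10⁻⁴ m²)(5090 s) = 388.0 J.
Photons incident: 388.0 / 5.643×10⁻¹⁹ = 6.876×10²⁰, i.e. 6.876×10²⁰/6.022×10²³ = 0.001142 mol.
Fraction absorbed: 1 − 14.8/100 = 0.8520.
Photons absorbed: 0.8520 × 0.001142 = 9.730×10⁻⁴ mol.
Product formed: 0.12 × 9.730×10⁻⁴ = 1.168×10⁻⁴ mol.
Rate: 1.168×10⁻⁴ / 5090 s = 2.3×10⁻⁸ mol s⁻¹.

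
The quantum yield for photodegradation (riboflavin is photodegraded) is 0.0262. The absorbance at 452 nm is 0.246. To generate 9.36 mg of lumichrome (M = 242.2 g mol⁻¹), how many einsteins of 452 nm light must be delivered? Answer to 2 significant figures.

Product: 9.36 mg / 242.2 g mol⁻¹ = 3.865e-5 mol.
Photons that must be absorbed: 3.865e-5 / 0.0262 = 0.001475 mol.
Fraction absorbed: 1 − 10^(−0.246) = 0.4325.
Incident photons needed: 0.001475 / 0.4325 = 0.003410 mol.

0.0034 einstein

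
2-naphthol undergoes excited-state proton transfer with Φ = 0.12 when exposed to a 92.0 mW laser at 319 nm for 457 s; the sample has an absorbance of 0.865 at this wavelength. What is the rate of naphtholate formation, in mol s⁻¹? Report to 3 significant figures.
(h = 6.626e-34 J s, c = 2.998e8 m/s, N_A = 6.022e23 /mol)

2.54e-8 mol s⁻¹

Photon energy at 319 nm: hc/λ = (6.626e-34)(2.998e8)/(319e-9) = 6.227e-19 J.
Energy delivered: (92.0 mW)(457 s) = 42.04 J.
Photons incident: 42.04 / 6.227e-19 = 6.751e19, i.e. 6.751e19/6.022e23 = 1.121e-4 mol.
Fraction absorbed: 1 − 10^(−0.865) = 0.8635.
Photons absorbed: 0.8635 × 1.121e-4 = 9.680e-5 mol.
Product formed: 0.12 × 9.680e-5 = 1.162e-5 mol.
Rate: 1.162e-5 / 457 s = 2.54e-8 mol s⁻¹.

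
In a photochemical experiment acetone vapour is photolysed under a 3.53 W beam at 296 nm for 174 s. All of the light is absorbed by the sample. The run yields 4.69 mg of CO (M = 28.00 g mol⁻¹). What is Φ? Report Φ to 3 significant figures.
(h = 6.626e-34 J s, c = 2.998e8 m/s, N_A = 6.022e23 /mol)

Product: 4.69 mg / 28.00 g mol⁻¹ = 1.675e-4 mol.
Photon energy at 296 nm: hc/λ = (6.626e-34)(2.998e8)/(296e-9) = 6.711e-19 J.
Energy delivered: (3.53 W)(174 s) = 614.2 J.
Photons incident: 614.2 / 6.711e-19 = 9.152e20, i.e. 9.152e20/6.022e23 = 0.001520 mol.
Φ = 1.675e-4 mol / 0.001520 mol photons = 0.110.

Φ = 0.110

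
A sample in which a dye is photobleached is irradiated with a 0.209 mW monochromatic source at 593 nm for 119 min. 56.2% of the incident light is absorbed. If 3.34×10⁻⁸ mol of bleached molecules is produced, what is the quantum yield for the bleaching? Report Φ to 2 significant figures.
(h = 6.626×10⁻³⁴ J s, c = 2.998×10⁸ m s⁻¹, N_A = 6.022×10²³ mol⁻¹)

Φ = 0.0080

Photon energy at 593 nm: hc/λ = (6.626×10⁻³⁴)(2.998×10⁸)/(593×10⁻⁹) = 3.350×10⁻¹⁹ J.
Energy delivered: (0.209 mW)(7140 s) = 1.492 J.
Photons incident: 1.492 / 3.350×10⁻¹⁹ = 4.454×10¹⁸, i.e. 4.454×10¹⁸/6.022×10²³ = 7.396×10⁻⁶ mol.
Photons absorbed: 0.562 × 7.396×10⁻⁶ = 4.157×10⁻⁶ mol.
Φ = 3.34×10⁻⁸ mol / 4.157×10⁻⁶ mol photons = 0.0080.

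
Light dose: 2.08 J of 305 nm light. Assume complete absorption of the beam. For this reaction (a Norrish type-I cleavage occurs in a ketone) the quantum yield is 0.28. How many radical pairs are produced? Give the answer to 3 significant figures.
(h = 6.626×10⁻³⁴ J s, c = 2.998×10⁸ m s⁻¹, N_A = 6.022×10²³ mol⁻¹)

8.94×10¹⁷ radical pairs

Photon energy at 305 nm: hc/λ = (6.626×10⁻³⁴)(2.998×10⁸)/(305×10⁻⁹) = 6.513×10⁻¹⁹ J.
Photons incident: 2.08 / 6.513×10⁻¹⁹ = 3.194×10¹⁸, i.e. 3.194×10¹⁸/6.022×10²³ = 5.304×10⁻⁶ mol.
Product: Φ × n_abs = 0.28 × 5.304×10⁻⁶ = 1.485×10⁻⁶ mol.
As a count: 1.485×10⁻⁶ × 6.022×10²³ = 8.94×10¹⁷.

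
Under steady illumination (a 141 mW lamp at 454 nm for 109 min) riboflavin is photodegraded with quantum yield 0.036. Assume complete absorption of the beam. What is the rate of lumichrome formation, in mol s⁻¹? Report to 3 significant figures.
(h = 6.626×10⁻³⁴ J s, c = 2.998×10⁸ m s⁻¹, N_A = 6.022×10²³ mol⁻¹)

1.93×10⁻⁸ mol s⁻¹

Photon energy at 454 nm: hc/λ = (6.626×10⁻³⁴)(2.998×10⁸)/(454×10⁻⁹) = 4.375×10⁻¹⁹ J.
Energy delivered: (141 mW)(6540 s) = 922.1 J.
Photons incident: 922.1 / 4.375×10⁻¹⁹ = 2.108×10²¹, i.e. 2.108×10²¹/6.022×10²³ = 0.003500 mol.
Product formed: 0.036 × 0.003500 = 1.260×10⁻⁴ mol.
Rate: 1.260×10⁻⁴ / 6540 s = 1.93×10⁻⁸ mol s⁻¹.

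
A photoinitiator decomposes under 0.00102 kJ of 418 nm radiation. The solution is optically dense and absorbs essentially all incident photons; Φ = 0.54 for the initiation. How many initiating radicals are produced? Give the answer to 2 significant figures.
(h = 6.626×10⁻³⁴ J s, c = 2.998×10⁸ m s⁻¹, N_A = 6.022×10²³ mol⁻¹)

1.2×10¹⁸ initiating radicals

Photon energy at 418 nm: hc/λ = (6.626×10⁻³⁴)(2.998×10⁸)/(418×10⁻⁹) = 4.752×10⁻¹⁹ J.
Incident energy: 0.00102 kJ = 1.02 J.
Photons incident: 1.02 / 4.752×10⁻¹⁹ = 2.146×10¹⁸, i.e. 2.146×10¹⁸/6.022×10²³ = 3.564×10⁻⁶ mol.
Product: Φ × n_abs = 0.54 × 3.564×10⁻⁶ = 1.925×10⁻⁶ mol.
As a count: 1.925×10⁻⁶ × 6.022×10²³ = 1.2×10¹⁸.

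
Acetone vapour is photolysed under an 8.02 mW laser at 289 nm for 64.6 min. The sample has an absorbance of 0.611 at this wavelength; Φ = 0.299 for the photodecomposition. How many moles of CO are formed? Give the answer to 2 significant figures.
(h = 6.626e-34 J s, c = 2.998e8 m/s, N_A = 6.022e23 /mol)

1.7e-5 mol

Photon energy at 289 nm: hc/λ = (6.626e-34)(2.998e8)/(289e-9) = 6.874e-19 J.
Energy delivered: (8.02 mW)(3876 s) = 31.09 J.
Photons incident: 31.09 / 6.874e-19 = 4.523e19, i.e. 4.523e19/6.022e23 = 7.511e-5 mol.
Fraction absorbed: 1 − 10^(−0.611) = 0.7551.
Photons absorbed: 0.7551 × 7.511e-5 = 5.672e-5 mol.
Product: Φ × n_abs = 0.299 × 5.672e-5 = 1.696e-5 mol.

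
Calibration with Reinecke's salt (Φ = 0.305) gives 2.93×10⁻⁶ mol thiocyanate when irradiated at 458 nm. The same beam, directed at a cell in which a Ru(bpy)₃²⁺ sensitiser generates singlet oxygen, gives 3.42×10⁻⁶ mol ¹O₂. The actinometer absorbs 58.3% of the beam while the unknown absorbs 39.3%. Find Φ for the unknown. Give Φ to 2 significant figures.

Photons absorbed by the actinometer: 2.93×10⁻⁶ / 0.305 = 9.607×10⁻⁶ mol.
Incident flux: 9.607×10⁻⁶ / 0.583 = 1.648×10⁻⁵ einstein.
Absorbed by unknown: 0.393 × 1.648×10⁻⁵ = 6.477×10⁻⁶ mol.
Φ(unknown) = 3.42×10⁻⁶ / 6.477×10⁻⁶ = 0.53.

Φ = 0.53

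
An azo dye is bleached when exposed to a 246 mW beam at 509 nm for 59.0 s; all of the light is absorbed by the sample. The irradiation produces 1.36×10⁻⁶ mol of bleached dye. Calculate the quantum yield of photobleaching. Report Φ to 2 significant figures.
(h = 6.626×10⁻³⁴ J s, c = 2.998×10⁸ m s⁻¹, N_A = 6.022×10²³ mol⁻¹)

Φ = 0.022

Photon energy at 509 nm: hc/λ = (6.626×10⁻³⁴)(2.998×10⁸)/(509×10⁻⁹) = 3.903×10⁻¹⁹ J.
Energy delivered: (246 mW)(59 s) = 14.51 J.
Photons incident: 14.51 / 3.903×10⁻¹⁹ = 3.718×10¹⁹, i.e. 3.718×10¹⁹/6.022×10²³ = 6.174×10⁻⁵ mol.
Φ = 1.36×10⁻⁶ mol / 6.174×10⁻⁵ mol photons = 0.022.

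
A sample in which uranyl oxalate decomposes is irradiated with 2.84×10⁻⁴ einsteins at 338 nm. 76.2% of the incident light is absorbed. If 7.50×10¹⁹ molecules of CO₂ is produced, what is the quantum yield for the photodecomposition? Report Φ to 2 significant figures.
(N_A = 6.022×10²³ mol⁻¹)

Φ = 0.58

Product: 7.50×10¹⁹ / 6.022×10²³ = 1.245×10⁻⁴ mol.
Photons absorbed: 0.762 × 2.84×10⁻⁴ = 2.164×10⁻⁴ mol.
Φ = 1.245×10⁻⁴ mol / 2.164×10⁻⁴ mol photons = 0.58.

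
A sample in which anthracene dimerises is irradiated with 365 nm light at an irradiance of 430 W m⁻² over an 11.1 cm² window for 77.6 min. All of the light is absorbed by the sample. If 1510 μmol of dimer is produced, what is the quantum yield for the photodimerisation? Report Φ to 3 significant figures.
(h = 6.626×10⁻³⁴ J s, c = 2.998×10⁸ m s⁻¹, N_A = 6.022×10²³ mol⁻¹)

Φ = 0.223

Product: 1510 μmol = 0.00151 mol.
Photon energy at 365 nm: hc/λ = (6.626×10⁻³⁴)(2.998×10⁸)/(365×10⁻⁹) = 5.442×10⁻¹⁹ J.
Energy delivered: (430 W m⁻²)(11.1×10⁻⁴ m²)(4656 s) = 2222 J.
Photons incident: 2222 / 5.442×10⁻¹⁹ = 4.083×10²¹, i.e. 4.083×10²¹/6.022×10²³ = 0.006780 mol.
Φ = 0.00151 mol / 0.006780 mol photons = 0.223.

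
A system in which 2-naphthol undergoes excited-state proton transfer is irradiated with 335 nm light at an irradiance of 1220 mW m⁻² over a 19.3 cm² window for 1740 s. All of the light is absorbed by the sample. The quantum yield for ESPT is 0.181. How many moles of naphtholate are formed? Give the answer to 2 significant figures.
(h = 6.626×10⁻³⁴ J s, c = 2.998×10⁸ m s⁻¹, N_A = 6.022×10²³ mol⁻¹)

Photon energy at 335 nm: hc/λ = (6.626×10⁻³⁴)(2.998×10⁸)/(335×10⁻⁹) = 5.930×10⁻¹⁹ J.
Energy delivered: (1220 mW m⁻²)(19.3×10⁻⁴ m²)(1740 s) = 4.097 J.
Photons incident: 4.097 / 5.930×10⁻¹⁹ = 6.909×10¹⁸, i.e. 6.909×10¹⁸/6.022×10²³ = 1.147×10⁻⁵ mol.
Product: Φ × n_abs = 0.181 × 1.147×10⁻⁵ = 2.076×10⁻⁶ mol.

2.1×10⁻⁶ mol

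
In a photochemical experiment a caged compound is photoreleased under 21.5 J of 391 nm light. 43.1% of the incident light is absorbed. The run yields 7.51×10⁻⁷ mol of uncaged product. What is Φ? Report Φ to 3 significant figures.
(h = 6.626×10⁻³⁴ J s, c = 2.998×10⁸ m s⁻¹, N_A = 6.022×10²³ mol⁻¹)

Φ = 0.0248

Photon energy at 391 nm: hc/λ = (6.626×10⁻³⁴)(2.998×10⁸)/(391×10⁻⁹) = 5.080×10⁻¹⁹ J.
Photons incident: 21.5 / 5.080×10⁻¹⁹ = 4.232×10¹⁹, i.e. 4.232×10¹⁹/6.022×10²³ = 7.028×10⁻⁵ mol.
Photons absorbed: 0.431 × 7.028×10⁻⁵ = 3.029×10⁻⁵ mol.
Φ = 7.51×10⁻⁷ mol / 3.029×10⁻⁵ mol photons = 0.0248.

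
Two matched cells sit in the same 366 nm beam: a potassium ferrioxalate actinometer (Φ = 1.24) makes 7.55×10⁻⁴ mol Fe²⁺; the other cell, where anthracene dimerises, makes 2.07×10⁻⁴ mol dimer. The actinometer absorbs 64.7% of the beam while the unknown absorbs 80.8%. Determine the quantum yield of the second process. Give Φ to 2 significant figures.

Φ = 0.27

Photons absorbed by the actinometer: 7.55×10⁻⁴ / 1.24 = 6.089×10⁻⁴ mol.
Incident flux: 6.089×10⁻⁴ / 0.647 = 9.411×10⁻⁴ einstein.
Absorbed by unknown: 0.808 × 9.411×10⁻⁴ = 7.604×10⁻⁴ mol.
Φ(unknown) = 2.07×10⁻⁴ / 7.604×10⁻⁴ = 0.27.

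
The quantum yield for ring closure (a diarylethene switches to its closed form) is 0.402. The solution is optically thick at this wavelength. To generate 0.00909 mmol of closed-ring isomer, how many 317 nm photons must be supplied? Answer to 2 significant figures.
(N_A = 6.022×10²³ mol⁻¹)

1.4×10¹⁹ photons

Product: 0.00909 mmol = 9.09×10⁻⁶ mol.
Photons that must be absorbed: 9.09×10⁻⁶ / 0.402 = 2.261×10⁻⁵ mol.
Photon count: 2.261×10⁻⁵ × 6.022×10²³ = 1.4×10¹⁹.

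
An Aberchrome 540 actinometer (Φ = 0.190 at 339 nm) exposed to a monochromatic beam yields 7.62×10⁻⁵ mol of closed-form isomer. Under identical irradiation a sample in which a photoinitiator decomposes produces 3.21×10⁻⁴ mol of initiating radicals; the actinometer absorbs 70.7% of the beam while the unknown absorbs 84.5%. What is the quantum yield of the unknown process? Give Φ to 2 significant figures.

Φ = 0.67

Photons absorbed by the actinometer: 7.62×10⁻⁵ / 0.190 = 4.011×10⁻⁴ mol.
Incident flux: 4.011×10⁻⁴ / 0.707 = 5.673×10⁻⁴ einstein.
Absorbed by unknown: 0.845 × 5.673×10⁻⁴ = 4.794×10⁻⁴ mol.
Φ(unknown) = 3.21×10⁻⁴ / 4.794×10⁻⁴ = 0.67.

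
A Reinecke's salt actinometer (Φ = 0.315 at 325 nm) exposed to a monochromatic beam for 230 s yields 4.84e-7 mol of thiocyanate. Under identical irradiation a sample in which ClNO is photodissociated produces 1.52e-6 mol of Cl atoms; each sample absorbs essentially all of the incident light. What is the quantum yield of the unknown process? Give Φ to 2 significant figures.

Φ = 0.99

Photons absorbed by the actinometer: 4.84e-7 / 0.315 = 1.537e-6 mol.
Φ(unknown) = 1.52e-6 / 1.537e-6 = 0.99.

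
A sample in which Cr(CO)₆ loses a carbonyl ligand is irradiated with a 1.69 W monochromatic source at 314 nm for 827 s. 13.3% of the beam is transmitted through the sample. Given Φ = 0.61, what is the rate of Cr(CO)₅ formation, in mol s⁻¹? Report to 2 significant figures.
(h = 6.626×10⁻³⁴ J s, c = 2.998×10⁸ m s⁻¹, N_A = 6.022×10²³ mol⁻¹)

2.3×10⁻⁶ mol s⁻¹

Photon energy at 314 nm: hc/λ = (6.626×10⁻³⁴)(2.998×10⁸)/(314×10⁻⁹) = 6.326×10⁻¹⁹ J.
Energy delivered: (1.69 W)(827 s) = 1398 J.
Photons incident: 1398 / 6.326×10⁻¹⁹ = 2.210×10²¹, i.e. 2.210×10²¹/6.022×10²³ = 0.003670 mol.
Fraction absorbed: 1 − 13.3/100 = 0.8670.
Photons absorbed: 0.8670 × 0.003670 = 0.003182 mol.
Product formed: 0.61 × 0.003182 = 0.001941 mol.
Rate: 0.001941 / 827 s = 2.3×10⁻⁶ mol s⁻¹.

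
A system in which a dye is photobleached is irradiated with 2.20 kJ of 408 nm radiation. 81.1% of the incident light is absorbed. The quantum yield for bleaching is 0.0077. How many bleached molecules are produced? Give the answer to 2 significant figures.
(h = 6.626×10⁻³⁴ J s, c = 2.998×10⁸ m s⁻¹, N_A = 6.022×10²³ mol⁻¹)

Photon energy at 408 nm: hc/λ = (6.626×10⁻³⁴)(2.998×10⁸)/(408×10⁻⁹) = 4.869×10⁻¹⁹ J.
Incident energy: 2.20 kJ = 2200 J.
Photons incident: 2200 / 4.869×10⁻¹⁹ = 4.518×10²¹, i.e. 4.518×10²¹/6.022×10²³ = 0.007502 mol.
Photons absorbed: 0.811 × 0.007502 = 0.006084 mol.
Product: Φ × n_abs = 0.0077 × 0.006084 = 4.685×10⁻⁵ mol.
As a count: 4.685×10⁻⁵ × 6.022×10²³ = 2.8×10¹⁹.

2.8×10¹⁹ bleached molecules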